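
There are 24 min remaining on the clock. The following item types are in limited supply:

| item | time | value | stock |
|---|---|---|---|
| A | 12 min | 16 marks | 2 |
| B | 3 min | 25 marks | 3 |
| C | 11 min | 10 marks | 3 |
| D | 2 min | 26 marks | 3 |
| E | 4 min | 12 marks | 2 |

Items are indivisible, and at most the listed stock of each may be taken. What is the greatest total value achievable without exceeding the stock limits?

177 marks

Best selections within time 24 and stock limits:
- 3×B + 3×D + 2×E: time 23, value 177
- 3×B + 3×D + 1×E: time 19, value 165
- 3×B + 3×D: time 15, value 153
Best: 177 marks.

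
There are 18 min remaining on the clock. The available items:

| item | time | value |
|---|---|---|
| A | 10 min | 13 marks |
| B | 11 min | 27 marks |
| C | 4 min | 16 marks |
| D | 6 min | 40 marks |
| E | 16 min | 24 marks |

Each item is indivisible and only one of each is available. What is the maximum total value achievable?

67 marks

Check high-value combinations within 18 min:
- B+D: time 11+6=17, value 27+40=67
- C+D: time 4+6=10, value 16+40=56
- A+D: time 10+6=16, value 13+40=53
Best: 67 marks.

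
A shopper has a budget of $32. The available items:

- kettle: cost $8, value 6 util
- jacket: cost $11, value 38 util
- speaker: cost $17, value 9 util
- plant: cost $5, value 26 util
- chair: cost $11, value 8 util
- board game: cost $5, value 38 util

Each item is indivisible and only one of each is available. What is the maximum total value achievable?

Check high-value combinations within $32:
- jacket+plant+chair+board game: cost 11+5+11+5=32, value 38+26+8+38=110
- kettle+jacket+plant+board game: cost 8+11+5+5=29, value 6+38+26+38=108
- jacket+plant+board game: cost 11+5+5=21, value 38+26+38=102
- jacket+chair+board game: cost 11+11+5=27, value 38+8+38=84
Best: 110 util.

110 util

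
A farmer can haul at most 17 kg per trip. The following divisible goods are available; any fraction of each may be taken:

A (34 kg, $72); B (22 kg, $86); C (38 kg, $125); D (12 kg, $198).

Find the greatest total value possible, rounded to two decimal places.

217.55

Take in order of value per unit:
- D (198/12 per unit): all 12 → value 198, running total 198.00
- B (86/22 per unit): 5 of 22 → value 5×86/22 = 19.5455, running total 217.55
Total 217.55.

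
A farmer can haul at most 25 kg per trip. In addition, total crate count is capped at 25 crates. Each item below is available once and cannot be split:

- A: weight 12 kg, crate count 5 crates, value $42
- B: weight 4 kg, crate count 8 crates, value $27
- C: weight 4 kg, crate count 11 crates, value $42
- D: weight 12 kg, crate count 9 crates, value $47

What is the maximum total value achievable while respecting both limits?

Feasible sets respecting both limits:
- A+B+C: weight 20, crate count 24, value 111
- A+D: weight 24, crate count 14, value 89
- C+D: weight 16, crate count 20, value 89
Best: $111.

$111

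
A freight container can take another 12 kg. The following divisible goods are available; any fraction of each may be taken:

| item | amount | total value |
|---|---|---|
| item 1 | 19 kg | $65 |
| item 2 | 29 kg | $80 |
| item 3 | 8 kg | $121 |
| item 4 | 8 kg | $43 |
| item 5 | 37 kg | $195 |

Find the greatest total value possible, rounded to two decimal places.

Take in order of value per unit:
- item 3 (121/8 per unit): all 8 → value 121, running total 121.00
- item 4 (43/8 per unit): 4 of 8 → value 4×43/8 = 21.5000, running total 142.50
Total 142.50.

142.50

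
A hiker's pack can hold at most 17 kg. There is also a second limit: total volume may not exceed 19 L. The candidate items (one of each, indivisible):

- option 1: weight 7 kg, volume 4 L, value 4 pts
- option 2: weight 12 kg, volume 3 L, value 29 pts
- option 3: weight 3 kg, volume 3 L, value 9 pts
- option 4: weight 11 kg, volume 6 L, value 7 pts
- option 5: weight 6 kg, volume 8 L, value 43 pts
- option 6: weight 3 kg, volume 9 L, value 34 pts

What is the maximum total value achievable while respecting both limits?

Feasible sets respecting both limits:
- option 5+option 6: weight 9, volume 17, value 77
- option 2+option 6: weight 15, volume 12, value 63
- option 1+option 3+option 5: weight 16, volume 15, value 56
- option 3+option 5: weight 9, volume 11, value 52
Best: 77 pts.

77 pts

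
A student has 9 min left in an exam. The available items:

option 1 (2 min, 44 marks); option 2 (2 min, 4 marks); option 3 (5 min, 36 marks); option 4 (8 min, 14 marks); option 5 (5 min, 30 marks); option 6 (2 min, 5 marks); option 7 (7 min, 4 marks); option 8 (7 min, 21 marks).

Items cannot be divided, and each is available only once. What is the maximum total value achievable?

Check high-value combinations within 9 min:
- option 1+option 3+option 6: time 2+5+2=9, value 44+36+5=85
- option 1+option 2+option 3: time 2+2+5=9, value 44+4+36=84
- option 1+option 3: time 2+5=7, value 44+36=80
Best: 85 marks.

85 marks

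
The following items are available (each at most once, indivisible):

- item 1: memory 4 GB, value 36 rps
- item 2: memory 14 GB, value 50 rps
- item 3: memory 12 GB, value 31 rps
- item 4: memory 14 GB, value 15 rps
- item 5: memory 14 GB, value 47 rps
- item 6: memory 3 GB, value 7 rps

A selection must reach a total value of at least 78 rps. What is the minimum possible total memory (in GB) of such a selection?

Subsets with value ≥ 78, sorted by total memory:
- item 1+item 2: memory 18, value 86
- item 1+item 5: memory 18, value 83
- item 1+item 2+item 6: memory 21, value 93
- item 1+item 5+item 6: memory 21, value 90
Minimum memory: 18 GB.

18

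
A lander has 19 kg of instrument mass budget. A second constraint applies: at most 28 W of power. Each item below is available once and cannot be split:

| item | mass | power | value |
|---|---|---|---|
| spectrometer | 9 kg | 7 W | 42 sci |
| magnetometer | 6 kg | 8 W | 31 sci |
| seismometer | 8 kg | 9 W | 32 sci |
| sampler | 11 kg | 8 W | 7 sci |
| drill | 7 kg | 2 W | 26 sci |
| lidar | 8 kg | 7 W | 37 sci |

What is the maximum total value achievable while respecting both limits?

Feasible sets respecting both limits:
- spectrometer+lidar: mass 17, power 14, value 79
- spectrometer+seismometer: mass 17, power 16, value 74
- spectrometer+magnetometer: mass 15, power 15, value 73
Best: 79 sci.

79 sci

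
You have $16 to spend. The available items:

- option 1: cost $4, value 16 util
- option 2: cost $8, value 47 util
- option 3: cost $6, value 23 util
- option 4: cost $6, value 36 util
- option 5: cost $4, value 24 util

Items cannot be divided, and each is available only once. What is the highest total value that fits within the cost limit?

87 util

This is a 0/1 knapsack; check combinations near the capacity.
- option 1+option 2+option 5: cost 4+8+4=16, value 16+47+24=87
- option 2+option 4: cost 8+6=14, value 47+36=83
- option 3+option 4+option 5: cost 6+6+4=16, value 23+36+24=83
- option 1+option 4+option 5: cost 4+6+4=14, value 16+36+24=76
- option 1+option 3+option 4: cost 4+6+6=16, value 16+23+36=75
Best: 87 util.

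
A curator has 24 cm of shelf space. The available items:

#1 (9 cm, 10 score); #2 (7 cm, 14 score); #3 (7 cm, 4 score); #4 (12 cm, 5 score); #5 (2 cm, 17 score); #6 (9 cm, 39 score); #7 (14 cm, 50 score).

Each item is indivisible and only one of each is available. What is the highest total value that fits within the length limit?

Check high-value combinations within 24 cm:
- #6+#7: length 9+14=23, value 39+50=89
- #2+#5+#7: length 7+2+14=23, value 14+17+50=81
- #3+#5+#7: length 7+2+14=23, value 4+17+50=71
Best: 89 score.

89 score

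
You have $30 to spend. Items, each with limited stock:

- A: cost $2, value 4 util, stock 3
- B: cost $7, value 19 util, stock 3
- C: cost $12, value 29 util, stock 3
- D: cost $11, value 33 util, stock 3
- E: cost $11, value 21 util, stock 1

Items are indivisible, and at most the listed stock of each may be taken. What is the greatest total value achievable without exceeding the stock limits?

85 util

Top feasible selections:
- 1×B + 2×D: cost 29, value 85
- 1×B + 1×C + 1×D: cost 30, value 81
- 2×A + 2×B + 1×D: cost 29, value 79
Best: 85 util.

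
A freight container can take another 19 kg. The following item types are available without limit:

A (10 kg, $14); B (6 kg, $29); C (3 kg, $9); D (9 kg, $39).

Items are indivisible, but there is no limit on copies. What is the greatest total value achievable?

$87

Best value-per-unit is B at 29/6, and filling with it alone uses weight 3×6=18. No mix of the others beats 3×29 = 87.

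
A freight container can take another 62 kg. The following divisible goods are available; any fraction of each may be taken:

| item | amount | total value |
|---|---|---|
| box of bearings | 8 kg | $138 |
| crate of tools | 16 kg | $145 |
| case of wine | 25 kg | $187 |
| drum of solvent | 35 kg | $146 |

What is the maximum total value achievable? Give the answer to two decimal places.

524.23

Take in order of value per unit:
- box of bearings (138/8 per unit): all 8 → value 138, running total 138.00
- crate of tools (145/16 per unit): all 16 → value 145, running total 283.00
- case of wine (187/25 per unit): all 25 → value 187, running total 470.00
- drum of solvent (146/35 per unit): 13 of 35 → value 13×146/35 = 54.2286, running total 524.23
Total 524.23.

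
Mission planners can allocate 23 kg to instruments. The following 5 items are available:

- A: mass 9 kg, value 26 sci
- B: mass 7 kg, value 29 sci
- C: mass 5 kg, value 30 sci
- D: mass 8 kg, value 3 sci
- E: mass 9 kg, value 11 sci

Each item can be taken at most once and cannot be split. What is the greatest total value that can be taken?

Check high-value combinations within 23 kg:
- A+B+C: mass 9+7+5=21, value 26+29+30=85
- B+C+E: mass 7+5+9=21, value 29+30+11=70
- A+C+E: mass 9+5+9=23, value 26+30+11=67
- B+C+D: mass 7+5+8=20, value 29+30+3=62
Best: 85 sci.

85 sci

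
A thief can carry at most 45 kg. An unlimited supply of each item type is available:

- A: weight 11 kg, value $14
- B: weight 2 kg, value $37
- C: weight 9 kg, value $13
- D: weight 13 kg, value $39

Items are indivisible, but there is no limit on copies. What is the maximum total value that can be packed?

$814

Best value-per-unit is B at 37/2, and filling with it alone uses weight 22×2=44. No mix of the others beats 22×37 = 814.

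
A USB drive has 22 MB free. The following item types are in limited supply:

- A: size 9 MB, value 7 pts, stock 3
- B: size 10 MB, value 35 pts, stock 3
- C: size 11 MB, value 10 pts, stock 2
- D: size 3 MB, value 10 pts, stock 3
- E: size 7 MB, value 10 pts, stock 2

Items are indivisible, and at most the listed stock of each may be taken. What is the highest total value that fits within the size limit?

70 pts

Top feasible selections:
- 2×B: size 20, value 70
- 1×B + 3×D: size 19, value 65
- 1×B + 2×D: size 16, value 55
Best: 70 pts.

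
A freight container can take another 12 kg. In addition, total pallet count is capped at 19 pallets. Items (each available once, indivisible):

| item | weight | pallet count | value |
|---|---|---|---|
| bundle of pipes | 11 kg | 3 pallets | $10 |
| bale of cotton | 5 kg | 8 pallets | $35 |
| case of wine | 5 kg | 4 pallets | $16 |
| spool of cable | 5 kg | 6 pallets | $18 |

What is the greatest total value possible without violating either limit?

Feasible sets respecting both limits:
- bale of cotton+spool of cable: weight 10, pallet count 14, value 53
- bale of cotton+case of wine: weight 10, pallet count 12, value 51
- bale of cotton: weight 5, pallet count 8, value 35
- case of wine+spool of cable: weight 10, pallet count 10, value 34
Best: $53.

$53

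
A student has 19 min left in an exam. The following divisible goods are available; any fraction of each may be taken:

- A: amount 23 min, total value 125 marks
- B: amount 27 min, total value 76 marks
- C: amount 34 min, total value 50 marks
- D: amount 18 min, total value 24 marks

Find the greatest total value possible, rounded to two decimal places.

103.26

Take in order of value per unit:
- A (125/23 per unit): 19 of 23 → value 19×125/23 = 103.2609, running total 103.26
Total 103.26.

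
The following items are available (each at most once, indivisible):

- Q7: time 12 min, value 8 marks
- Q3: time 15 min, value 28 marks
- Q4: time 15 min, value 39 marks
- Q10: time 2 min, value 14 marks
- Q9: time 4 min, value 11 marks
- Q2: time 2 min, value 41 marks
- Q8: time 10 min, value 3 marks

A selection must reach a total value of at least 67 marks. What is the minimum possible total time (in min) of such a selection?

Subsets with value ≥ 67, sorted by total time:
- Q4+Q2: time 17, value 80
- Q3+Q2: time 17, value 69
Minimum time: 17 min.

17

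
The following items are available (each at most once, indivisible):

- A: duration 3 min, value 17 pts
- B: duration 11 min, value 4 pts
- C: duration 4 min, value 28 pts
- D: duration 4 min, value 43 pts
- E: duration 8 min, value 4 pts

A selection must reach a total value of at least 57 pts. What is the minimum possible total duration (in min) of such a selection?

Subsets with value ≥ 57, sorted by total duration:
- A+D: duration 7, value 60
- C+D: duration 8, value 71
- A+C+D: duration 11, value 88
Minimum duration: 7 min.

7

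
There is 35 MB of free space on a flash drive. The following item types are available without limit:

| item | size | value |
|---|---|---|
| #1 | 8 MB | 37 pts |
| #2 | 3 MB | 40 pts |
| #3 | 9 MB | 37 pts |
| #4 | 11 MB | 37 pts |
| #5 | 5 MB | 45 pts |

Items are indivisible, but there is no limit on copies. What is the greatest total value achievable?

Best value-per-unit is #2 at 40/3; filling with it alone gives 11×40 = 440.
Optimal mix: 10×#2 + 1×#5 → size 35, value 445.

445 pts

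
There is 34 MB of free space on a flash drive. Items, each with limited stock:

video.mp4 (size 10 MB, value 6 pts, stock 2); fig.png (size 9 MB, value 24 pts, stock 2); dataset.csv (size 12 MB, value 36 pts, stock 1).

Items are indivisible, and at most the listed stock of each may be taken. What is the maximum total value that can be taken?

Best selections within size 34 and stock limits:
- 2×fig.png + 1×dataset.csv: size 30, value 84
- 1×video.mp4 + 1×fig.png + 1×dataset.csv: size 31, value 66
- 1×fig.png + 1×dataset.csv: size 21, value 60
Best: 84 pts.

84 pts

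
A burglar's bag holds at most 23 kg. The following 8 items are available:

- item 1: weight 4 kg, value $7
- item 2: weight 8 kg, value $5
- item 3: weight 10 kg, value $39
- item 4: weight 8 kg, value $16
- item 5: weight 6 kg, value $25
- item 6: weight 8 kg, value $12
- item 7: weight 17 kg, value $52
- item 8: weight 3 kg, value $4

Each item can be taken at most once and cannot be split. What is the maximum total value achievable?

Check high-value combinations within 23 kg:
- item 5+item 7: weight 6+17=23, value 25+52=77
- item 1+item 3+item 5+item 8: weight 4+10+6+3=23, value 7+39+25+4=75
- item 1+item 3+item 5: weight 4+10+6=20, value 7+39+25=71
Best: $77.

$77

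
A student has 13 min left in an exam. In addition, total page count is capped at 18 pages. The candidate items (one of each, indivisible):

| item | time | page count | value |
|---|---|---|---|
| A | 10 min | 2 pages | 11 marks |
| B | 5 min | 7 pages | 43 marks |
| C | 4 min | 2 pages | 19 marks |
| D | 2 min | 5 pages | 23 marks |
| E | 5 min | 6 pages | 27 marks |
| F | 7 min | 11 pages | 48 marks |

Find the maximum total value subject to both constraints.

Feasible sets respecting both limits:
- B+D+E: time 12, page count 18, value 93
- B+F: time 12, page count 18, value 91
- C+D+F: time 13, page count 18, value 90
Best: 93 marks.

93 marks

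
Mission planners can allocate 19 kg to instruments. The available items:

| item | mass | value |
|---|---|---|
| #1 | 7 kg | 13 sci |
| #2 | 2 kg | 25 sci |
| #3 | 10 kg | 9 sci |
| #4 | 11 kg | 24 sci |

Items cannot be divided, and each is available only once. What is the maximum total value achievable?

49 sci

This is a 0/1 knapsack; check combinations near the capacity.
- #2+#4: mass 2+11=13, value 25+24=49
- #1+#2+#3: mass 7+2+10=19, value 13+25+9=47
- #1+#2: mass 7+2=9, value 13+25=38
Best: 49 sci.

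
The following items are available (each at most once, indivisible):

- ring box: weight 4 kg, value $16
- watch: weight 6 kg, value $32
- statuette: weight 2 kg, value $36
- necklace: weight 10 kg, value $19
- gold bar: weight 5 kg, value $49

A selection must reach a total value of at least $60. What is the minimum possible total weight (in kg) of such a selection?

7

Subsets with value ≥ 60, sorted by total weight:
- statuette+gold bar: weight 7, value 85
- watch+statuette: weight 8, value 68
- ring box+gold bar: weight 9, value 65
- ring box+statuette+gold bar: weight 11, value 101
Minimum weight: 7 kg.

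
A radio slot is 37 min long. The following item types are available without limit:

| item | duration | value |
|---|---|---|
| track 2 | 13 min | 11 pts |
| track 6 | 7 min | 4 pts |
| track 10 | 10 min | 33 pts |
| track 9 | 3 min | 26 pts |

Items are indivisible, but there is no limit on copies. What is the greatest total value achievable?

Best value-per-unit is track 9 at 26/3, and filling with it alone uses duration 12×3=36. No mix of the others beats 12×26 = 312.

312 pts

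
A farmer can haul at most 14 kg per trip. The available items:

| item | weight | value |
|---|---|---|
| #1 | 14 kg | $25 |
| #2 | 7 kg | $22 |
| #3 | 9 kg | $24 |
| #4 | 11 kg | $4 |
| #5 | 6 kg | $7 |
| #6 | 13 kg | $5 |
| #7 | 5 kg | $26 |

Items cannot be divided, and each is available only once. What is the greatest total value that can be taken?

Check high-value combinations within 14 kg:
- #3+#7: weight 9+5=14, value 24+26=50
- #2+#7: weight 7+5=12, value 22+26=48
- #5+#7: weight 6+5=11, value 7+26=33
- #2+#5: weight 7+6=13, value 22+7=29
- #7: weight 5, value 26
Best: $50.

$50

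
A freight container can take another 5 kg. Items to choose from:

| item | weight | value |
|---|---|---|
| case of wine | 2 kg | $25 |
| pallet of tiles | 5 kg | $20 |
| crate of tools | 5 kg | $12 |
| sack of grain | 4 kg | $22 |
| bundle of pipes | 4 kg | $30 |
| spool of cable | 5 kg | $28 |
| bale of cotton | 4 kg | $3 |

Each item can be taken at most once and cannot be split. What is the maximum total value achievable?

Check high-value combinations within 5 kg:
- bundle of pipes: weight 4, value 30
- spool of cable: weight 5, value 28
- case of wine: weight 2, value 25
Best: $30.

$30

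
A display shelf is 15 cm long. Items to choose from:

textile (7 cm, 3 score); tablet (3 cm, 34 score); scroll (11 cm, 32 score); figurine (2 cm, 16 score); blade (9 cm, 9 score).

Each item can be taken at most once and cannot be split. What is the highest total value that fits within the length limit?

Check high-value combinations within 15 cm:
- tablet+scroll: length 3+11=14, value 34+32=66
- tablet+figurine+blade: length 3+2+9=14, value 34+16+9=59
- textile+tablet+figurine: length 7+3+2=12, value 3+34+16=53
- tablet+figurine: length 3+2=5, value 34+16=50
Best: 66 score.

66 score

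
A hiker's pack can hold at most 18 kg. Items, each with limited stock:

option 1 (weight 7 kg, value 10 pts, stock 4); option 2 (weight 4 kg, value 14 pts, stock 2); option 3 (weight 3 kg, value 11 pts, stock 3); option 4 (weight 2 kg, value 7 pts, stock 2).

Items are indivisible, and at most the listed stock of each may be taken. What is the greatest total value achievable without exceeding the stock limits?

Best selections within weight 18 and stock limits:
- 2×option 2 + 2×option 3 + 2×option 4: weight 18, value 64
- 1×option 2 + 3×option 3 + 2×option 4: weight 17, value 61
- 2×option 2 + 3×option 3: weight 17, value 61
- 2×option 2 + 2×option 3 + 1×option 4: weight 16, value 57
Best: 64 pts.

64 pts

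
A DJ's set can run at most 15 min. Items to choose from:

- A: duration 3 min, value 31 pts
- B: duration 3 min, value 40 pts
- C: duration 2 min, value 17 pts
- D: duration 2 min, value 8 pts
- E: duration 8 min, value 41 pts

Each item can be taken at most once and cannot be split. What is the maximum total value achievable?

This is a 0/1 knapsack; check combinations near the capacity.
- A+B+E: duration 3+3+8=14, value 31+40+41=112
- B+C+D+E: duration 3+2+2+8=15, value 40+17+8+41=106
- B+C+E: duration 3+2+8=13, value 40+17+41=98
- A+C+D+E: duration 3+2+2+8=15, value 31+17+8+41=97
- A+B+C+D: duration 3+3+2+2=10, value 31+40+17+8=96
Best: 112 pts.

112 pts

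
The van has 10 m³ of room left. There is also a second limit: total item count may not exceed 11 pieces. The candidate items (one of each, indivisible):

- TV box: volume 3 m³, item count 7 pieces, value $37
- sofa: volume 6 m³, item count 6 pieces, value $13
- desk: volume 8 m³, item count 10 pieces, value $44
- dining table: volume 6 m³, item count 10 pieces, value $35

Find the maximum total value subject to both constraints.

Feasible sets respecting both limits:
- desk: volume 8, item count 10, value 44
- TV box: volume 3, item count 7, value 37
- dining table: volume 6, item count 10, value 35
Best: $44.

$44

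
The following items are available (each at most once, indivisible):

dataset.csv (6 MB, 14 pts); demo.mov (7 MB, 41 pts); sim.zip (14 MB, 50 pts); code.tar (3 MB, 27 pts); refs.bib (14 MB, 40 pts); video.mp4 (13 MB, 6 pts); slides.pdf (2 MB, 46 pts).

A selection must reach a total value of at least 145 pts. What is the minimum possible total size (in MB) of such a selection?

Subsets with value ≥ 145, sorted by total size:
- demo.mov+sim.zip+code.tar+slides.pdf: size 26, value 164
- demo.mov+code.tar+refs.bib+slides.pdf: size 26, value 154
Minimum size: 26 MB.

26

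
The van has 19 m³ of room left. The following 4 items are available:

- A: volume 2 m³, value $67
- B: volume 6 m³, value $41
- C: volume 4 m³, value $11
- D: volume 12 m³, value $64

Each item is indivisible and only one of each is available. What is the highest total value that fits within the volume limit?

This is a 0/1 knapsack; check combinations near the capacity.
- A+C+D: volume 2+4+12=18, value 67+11+64=142
- A+D: volume 2+12=14, value 67+64=131
- A+B+C: volume 2+6+4=12, value 67+41+11=119
Best: $142.

$142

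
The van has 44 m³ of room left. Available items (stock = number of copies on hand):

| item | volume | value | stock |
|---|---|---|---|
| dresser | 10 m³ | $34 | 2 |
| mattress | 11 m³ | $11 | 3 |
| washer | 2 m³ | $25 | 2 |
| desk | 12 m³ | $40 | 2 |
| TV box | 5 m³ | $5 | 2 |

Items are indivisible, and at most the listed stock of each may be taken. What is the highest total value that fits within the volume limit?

$169

Best selections within volume 44 and stock limits:
- 1×dresser + 2×washer + 2×desk + 1×TV box: volume 43, value 169
- 1×dresser + 2×washer + 2×desk: volume 38, value 164
Best: $169.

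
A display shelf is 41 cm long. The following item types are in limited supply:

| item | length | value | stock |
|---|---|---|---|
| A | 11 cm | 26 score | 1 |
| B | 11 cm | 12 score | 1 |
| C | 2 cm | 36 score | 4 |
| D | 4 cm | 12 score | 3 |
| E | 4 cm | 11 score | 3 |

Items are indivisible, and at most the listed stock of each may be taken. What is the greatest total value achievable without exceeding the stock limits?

228 score

Top feasible selections:
- 1×A + 4×C + 3×D + 2×E: length 39, value 228
- 1×A + 4×C + 2×D + 3×E: length 39, value 227
Best: 228 score.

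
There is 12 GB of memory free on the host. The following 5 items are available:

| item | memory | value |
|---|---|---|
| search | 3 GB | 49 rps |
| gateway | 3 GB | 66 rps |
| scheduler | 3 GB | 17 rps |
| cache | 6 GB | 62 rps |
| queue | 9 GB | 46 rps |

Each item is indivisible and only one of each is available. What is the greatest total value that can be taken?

This is a 0/1 knapsack; check combinations near the capacity.
- search+gateway+cache: memory 3+3+6=12, value 49+66+62=177
- gateway+scheduler+cache: memory 3+3+6=12, value 66+17+62=145
- search+gateway+scheduler: memory 3+3+3=9, value 49+66+17=132
- gateway+cache: memory 3+6=9, value 66+62=128
- search+scheduler+cache: memory 3+3+6=12, value 49+17+62=128
Best: 177 rps.

177 rps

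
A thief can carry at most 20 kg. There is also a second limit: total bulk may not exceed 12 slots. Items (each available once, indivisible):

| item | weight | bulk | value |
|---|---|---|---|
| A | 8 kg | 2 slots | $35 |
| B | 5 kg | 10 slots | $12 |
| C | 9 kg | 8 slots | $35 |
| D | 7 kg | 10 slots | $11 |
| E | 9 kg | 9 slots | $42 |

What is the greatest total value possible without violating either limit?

Feasible sets respecting both limits:
- A+E: weight 17, bulk 11, value 77
- A+C: weight 17, bulk 10, value 70
- A+B: weight 13, bulk 12, value 47
- A+D: weight 15, bulk 12, value 46
Best: $77.

$77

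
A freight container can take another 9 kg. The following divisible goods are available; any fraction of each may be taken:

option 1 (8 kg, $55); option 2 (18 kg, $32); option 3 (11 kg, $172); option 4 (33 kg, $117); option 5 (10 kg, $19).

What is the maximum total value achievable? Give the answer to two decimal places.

140.73

Take in order of value per unit:
- option 3 (172/11 per unit): 9 of 11 → value 9×172/11 = 140.7273, running total 140.73
Total 140.73.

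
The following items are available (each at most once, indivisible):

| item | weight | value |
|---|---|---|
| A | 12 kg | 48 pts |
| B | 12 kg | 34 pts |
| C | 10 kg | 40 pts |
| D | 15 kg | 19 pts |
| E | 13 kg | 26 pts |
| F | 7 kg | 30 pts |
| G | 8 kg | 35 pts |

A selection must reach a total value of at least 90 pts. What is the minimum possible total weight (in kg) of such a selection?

25

Subsets with value ≥ 90, sorted by total weight:
- C+F+G: weight 25, value 105
- A+F+G: weight 27, value 113
- B+F+G: weight 27, value 99
Minimum weight: 25 kg.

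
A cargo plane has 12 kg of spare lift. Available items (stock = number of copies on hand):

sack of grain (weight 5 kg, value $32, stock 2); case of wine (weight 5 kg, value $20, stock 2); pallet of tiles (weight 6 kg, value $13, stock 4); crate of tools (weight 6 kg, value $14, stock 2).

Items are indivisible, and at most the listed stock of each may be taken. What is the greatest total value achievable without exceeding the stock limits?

$64

Best selections within weight 12 and stock limits:
- 2×sack of grain: weight 10, value 64
- 1×sack of grain + 1×case of wine: weight 10, value 52
Best: $64.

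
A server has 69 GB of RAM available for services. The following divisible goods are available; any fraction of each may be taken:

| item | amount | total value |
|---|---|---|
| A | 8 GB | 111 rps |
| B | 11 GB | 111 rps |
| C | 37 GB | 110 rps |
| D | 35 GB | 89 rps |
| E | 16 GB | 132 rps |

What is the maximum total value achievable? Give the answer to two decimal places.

Take in order of value per unit:
- A (111/8 per unit): all 8 → value 111, running total 111.00
- B (111/11 per unit): all 11 → value 111, running total 222.00
- E (132/16 per unit): all 16 → value 132, running total 354.00
- C (110/37 per unit): 34 of 37 → value 34×110/37 = 101.0811, running total 455.08
Total 455.08.

455.08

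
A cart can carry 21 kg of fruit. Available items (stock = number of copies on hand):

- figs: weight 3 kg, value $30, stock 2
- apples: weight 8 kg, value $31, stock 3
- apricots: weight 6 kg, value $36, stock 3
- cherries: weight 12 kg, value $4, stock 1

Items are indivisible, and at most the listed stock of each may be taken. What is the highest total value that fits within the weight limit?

Best selections within weight 21 and stock limits:
- 1×figs + 3×apricots: weight 21, value 138
- 2×figs + 2×apricots: weight 18, value 132
- 2×figs + 1×apples + 1×apricots: weight 20, value 127
Best: $138.

$138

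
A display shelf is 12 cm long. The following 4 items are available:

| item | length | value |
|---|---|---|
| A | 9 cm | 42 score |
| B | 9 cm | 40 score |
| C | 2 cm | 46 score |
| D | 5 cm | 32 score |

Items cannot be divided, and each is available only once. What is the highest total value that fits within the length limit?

Check high-value combinations within 12 cm:
- A+C: length 9+2=11, value 42+46=88
- B+C: length 9+2=11, value 40+46=86
- C+D: length 2+5=7, value 46+32=78
Best: 88 score.

88 score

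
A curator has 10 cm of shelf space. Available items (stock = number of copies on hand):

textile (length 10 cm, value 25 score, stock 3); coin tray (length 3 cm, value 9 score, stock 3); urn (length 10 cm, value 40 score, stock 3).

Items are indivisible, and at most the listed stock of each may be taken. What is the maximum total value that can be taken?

40 score

Top feasible selections:
- 1×urn: length 10, value 40
- 3×coin tray: length 9, value 27
- 1×textile: length 10, value 25
- 2×coin tray: length 6, value 18
Best: 40 score.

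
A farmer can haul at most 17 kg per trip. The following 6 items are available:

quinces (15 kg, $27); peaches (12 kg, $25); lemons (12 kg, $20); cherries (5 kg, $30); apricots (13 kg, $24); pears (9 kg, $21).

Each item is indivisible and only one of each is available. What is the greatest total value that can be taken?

Check high-value combinations within 17 kg:
- peaches+cherries: weight 12+5=17, value 25+30=55
- cherries+pears: weight 5+9=14, value 30+21=51
- lemons+cherries: weight 12+5=17, value 20+30=50
- cherries: weight 5, value 30
- quinces: weight 15, value 27
Best: $55.

$55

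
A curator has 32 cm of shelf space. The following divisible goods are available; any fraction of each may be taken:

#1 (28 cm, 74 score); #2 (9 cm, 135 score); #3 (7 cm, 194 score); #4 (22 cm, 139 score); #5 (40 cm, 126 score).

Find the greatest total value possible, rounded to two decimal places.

430.09

Take in order of value per unit:
- #3 (194/7 per unit): all 7 → value 194, running total 194.00
- #2 (135/9 per unit): all 9 → value 135, running total 329.00
- #4 (139/22 per unit): 16 of 22 → value 16×139/22 = 101.0909, running total 430.09
Total 430.09.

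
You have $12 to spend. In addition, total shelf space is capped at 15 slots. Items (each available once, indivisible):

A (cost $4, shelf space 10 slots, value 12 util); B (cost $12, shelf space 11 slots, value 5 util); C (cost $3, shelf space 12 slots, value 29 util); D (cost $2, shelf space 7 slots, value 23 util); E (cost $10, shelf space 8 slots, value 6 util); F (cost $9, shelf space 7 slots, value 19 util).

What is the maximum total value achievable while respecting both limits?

42 util

Feasible sets respecting both limits:
- D+F: cost 11, shelf space 14, value 42
- C: cost 3, shelf space 12, value 29
- D+E: cost 12, shelf space 15, value 29
- D: cost 2, shelf space 7, value 23
Best: 42 util.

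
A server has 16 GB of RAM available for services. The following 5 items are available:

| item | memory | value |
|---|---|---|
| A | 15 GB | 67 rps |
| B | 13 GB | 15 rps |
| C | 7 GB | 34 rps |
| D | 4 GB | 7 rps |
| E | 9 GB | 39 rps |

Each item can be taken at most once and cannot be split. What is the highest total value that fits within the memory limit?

Check high-value combinations within 16 GB:
- C+E: memory 7+9=16, value 34+39=73
- A: memory 15, value 67
- D+E: memory 4+9=13, value 7+39=46
- C+D: memory 7+4=11, value 34+7=41
- E: memory 9, value 39
Best: 73 rps.

73 rps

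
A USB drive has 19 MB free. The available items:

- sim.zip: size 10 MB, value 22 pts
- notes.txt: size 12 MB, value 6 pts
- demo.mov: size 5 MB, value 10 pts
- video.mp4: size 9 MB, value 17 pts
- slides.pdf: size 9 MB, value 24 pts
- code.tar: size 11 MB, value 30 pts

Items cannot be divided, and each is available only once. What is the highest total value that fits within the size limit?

46 pts

Check high-value combinations within 19 MB:
- sim.zip+slides.pdf: size 10+9=19, value 22+24=46
- video.mp4+slides.pdf: size 9+9=18, value 17+24=41
- demo.mov+code.tar: size 5+11=16, value 10+30=40
Best: 46 pts.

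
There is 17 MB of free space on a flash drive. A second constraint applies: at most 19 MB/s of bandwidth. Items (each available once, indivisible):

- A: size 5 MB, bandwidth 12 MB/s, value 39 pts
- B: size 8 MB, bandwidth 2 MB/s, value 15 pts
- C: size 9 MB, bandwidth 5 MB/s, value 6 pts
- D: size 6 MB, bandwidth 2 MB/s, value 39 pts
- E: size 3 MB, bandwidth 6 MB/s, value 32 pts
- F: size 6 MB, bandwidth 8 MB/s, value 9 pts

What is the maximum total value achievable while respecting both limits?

Feasible sets respecting both limits:
- B+D+E: size 17, bandwidth 10, value 86
- D+E+F: size 15, bandwidth 16, value 80
- A+D: size 11, bandwidth 14, value 78
Best: 86 pts.

86 pts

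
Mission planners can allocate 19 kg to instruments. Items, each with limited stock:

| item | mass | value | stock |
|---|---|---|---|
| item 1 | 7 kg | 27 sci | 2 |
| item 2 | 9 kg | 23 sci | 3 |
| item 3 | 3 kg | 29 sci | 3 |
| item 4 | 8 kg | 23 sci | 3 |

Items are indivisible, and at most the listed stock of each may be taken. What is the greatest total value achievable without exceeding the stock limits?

Best selections within mass 19 and stock limits:
- 1×item 1 + 3×item 3: mass 16, value 114
- 3×item 3 + 1×item 4: mass 17, value 110
- 1×item 2 + 3×item 3: mass 18, value 110
Best: 114 sci.

114 sci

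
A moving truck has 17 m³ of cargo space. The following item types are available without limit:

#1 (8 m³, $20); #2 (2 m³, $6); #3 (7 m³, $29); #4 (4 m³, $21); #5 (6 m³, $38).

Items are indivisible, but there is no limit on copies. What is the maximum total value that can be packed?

$97

Best value-per-unit is #5 at 38/6; filling with it alone gives 2×38 = 76.
Optimal mix: 1×#4 + 2×#5 → volume 16, value 97.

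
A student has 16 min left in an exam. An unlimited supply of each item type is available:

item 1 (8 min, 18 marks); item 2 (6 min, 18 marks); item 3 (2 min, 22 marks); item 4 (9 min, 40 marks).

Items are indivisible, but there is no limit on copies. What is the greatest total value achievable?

176 marks

Best value-per-unit is item 3 at 22/2, and filling with it alone uses time 8×2=16. No mix of the others beats 8×22 = 176.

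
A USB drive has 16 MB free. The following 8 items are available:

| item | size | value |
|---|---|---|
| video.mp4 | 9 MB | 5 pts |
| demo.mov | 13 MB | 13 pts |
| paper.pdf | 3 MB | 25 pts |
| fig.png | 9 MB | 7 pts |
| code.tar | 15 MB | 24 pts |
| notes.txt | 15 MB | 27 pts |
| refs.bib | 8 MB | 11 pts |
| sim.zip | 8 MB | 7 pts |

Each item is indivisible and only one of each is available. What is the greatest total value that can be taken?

38 pts

This is a 0/1 knapsack; check combinations near the capacity.
- demo.mov+paper.pdf: size 13+3=16, value 13+25=38
- paper.pdf+refs.bib: size 3+8=11, value 25+11=36
- paper.pdf+sim.zip: size 3+8=11, value 25+7=32
- paper.pdf+fig.png: size 3+9=12, value 25+7=32
Best: 38 pts.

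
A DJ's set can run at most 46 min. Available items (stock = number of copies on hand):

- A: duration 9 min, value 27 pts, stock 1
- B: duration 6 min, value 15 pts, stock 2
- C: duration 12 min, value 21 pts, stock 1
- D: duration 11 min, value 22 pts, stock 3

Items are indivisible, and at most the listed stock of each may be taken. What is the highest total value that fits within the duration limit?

101 pts

Top feasible selections:
- 1×A + 2×B + 2×D: duration 43, value 101
- 1×A + 2×B + 1×C + 1×D: duration 44, value 100
- 2×B + 3×D: duration 45, value 96
Best: 101 pts.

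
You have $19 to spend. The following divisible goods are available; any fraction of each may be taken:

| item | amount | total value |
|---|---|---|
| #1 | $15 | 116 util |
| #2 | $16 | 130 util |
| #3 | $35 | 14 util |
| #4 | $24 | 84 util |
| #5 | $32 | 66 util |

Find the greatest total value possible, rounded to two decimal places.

153.20

Take in order of value per unit:
- #2 (130/16 per unit): all 16 → value 130, running total 130.00
- #1 (116/15 per unit): 3 of 15 → value 3×116/15 = 23.2000, running total 153.20
Total 153.20.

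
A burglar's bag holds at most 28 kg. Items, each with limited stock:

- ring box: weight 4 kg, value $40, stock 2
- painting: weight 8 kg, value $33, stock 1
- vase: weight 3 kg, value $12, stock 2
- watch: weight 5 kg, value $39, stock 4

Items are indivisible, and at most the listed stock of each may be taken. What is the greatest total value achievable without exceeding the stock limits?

Top feasible selections:
- 2×ring box + 4×watch: weight 28, value 236
- 2×ring box + 1×vase + 3×watch: weight 26, value 209
- 1×ring box + 1×vase + 4×watch: weight 27, value 208
- 2×ring box + 3×watch: weight 23, value 197
Best: $236.

$236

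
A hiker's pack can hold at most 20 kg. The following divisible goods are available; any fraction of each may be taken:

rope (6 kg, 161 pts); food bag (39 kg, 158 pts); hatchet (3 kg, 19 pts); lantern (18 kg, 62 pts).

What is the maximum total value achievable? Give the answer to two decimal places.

Take in order of value per unit:
- rope (161/6 per unit): all 6 → value 161, running total 161.00
- hatchet (19/3 per unit): all 3 → value 19, running total 180.00
- food bag (158/39 per unit): 11 of 39 → value 11×158/39 = 44.5641, running total 224.56
Total 224.56.

224.56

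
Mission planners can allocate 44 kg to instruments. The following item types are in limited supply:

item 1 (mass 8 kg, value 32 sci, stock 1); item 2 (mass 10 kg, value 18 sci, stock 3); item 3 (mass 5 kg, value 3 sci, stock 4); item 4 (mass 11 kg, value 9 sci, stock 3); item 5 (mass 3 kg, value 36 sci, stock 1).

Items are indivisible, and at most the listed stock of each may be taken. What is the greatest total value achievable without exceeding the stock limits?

Best selections within mass 44 and stock limits:
- 1×item 1 + 3×item 2 + 1×item 5: mass 41, value 122
- 1×item 1 + 2×item 2 + 1×item 4 + 1×item 5: mass 42, value 113
Best: 122 sci.

122 sci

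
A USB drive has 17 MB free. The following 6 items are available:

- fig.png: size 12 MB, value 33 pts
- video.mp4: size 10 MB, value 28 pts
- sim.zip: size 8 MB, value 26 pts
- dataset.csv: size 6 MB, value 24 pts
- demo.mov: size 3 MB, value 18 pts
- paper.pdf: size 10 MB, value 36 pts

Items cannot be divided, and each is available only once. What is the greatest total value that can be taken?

This is a 0/1 knapsack; check combinations near the capacity.
- sim.zip+dataset.csv+demo.mov: size 8+6+3=17, value 26+24+18=68
- dataset.csv+paper.pdf: size 6+10=16, value 24+36=60
- demo.mov+paper.pdf: size 3+10=13, value 18+36=54
Best: 68 pts.

68 pts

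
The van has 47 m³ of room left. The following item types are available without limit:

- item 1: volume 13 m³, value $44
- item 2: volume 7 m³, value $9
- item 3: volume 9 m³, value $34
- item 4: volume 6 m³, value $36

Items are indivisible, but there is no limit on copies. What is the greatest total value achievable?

$252

Best value-per-unit is item 4 at 36/6, and filling with it alone uses volume 7×6=42. No mix of the others beats 7×36 = 252.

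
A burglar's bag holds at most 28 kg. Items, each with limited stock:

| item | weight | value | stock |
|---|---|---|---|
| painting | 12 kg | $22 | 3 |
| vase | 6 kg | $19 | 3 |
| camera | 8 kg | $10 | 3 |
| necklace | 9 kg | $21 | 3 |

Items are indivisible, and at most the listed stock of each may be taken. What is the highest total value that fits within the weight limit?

Top feasible selections:
- 3×vase + 1×necklace: weight 27, value 78
- 3×vase + 1×camera: weight 26, value 67
- 3×necklace: weight 27, value 63
- 1×painting + 1×vase + 1×necklace: weight 27, value 62
Best: $78.

$78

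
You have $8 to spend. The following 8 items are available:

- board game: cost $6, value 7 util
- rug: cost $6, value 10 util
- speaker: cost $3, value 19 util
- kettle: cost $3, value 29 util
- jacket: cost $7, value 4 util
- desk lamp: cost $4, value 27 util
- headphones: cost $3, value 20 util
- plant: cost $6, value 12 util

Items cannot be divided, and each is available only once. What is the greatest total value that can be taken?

This is a 0/1 knapsack; check combinations near the capacity.
- kettle+desk lamp: cost 3+4=7, value 29+27=56
- kettle+headphones: cost 3+3=6, value 29+20=49
- speaker+kettle: cost 3+3=6, value 19+29=48
- desk lamp+headphones: cost 4+3=7, value 27+20=47
Best: 56 util.

56 util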